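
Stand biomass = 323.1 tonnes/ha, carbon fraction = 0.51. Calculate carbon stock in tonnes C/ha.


Formula: Carbon Stock = Biomass * Carbon Fraction
C = 323.1 t/ha * 0.51
C = 164.8 t C/ha

164.8


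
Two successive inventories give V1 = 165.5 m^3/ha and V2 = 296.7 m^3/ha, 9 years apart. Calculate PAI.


Formula: PAI = (V_T2 - V_T1) / (T2 - T1)
Volume increment = 296.7 - 165.5 = 131.2 m^3/ha
PAI = 131.2 / 9 = 14.58 m^3/ha/year

14.58


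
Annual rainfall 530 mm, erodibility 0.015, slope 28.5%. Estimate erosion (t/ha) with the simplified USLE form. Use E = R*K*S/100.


Formula: E = R * K * S / 100  (simplified USLE)
R * K = 530 * 0.015 = 7.95
E = 7.95 * 28.5 / 100 = 2.27 t/ha

2.27


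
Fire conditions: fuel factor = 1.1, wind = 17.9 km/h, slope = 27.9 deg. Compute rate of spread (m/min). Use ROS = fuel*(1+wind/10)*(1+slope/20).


Formula: ROS = fuel * (1 + wind/10) * (1 + slope/20)
Wind factor = 1 + 17.9/10 = 2.79
Slope factor = 1 + 27.9/20 = 2.395
ROS = 1.1 * 2.79 * 2.395 = 7.35 m/min

7.35


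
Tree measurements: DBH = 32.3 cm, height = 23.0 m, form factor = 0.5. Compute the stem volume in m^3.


Formula: V = pi * (DBH/200)^2 * H * ff
Radius = DBH/200 = 32.3/200 = 0.1615 m
Radius^2 = 0.1615^2 = 0.02608225 m^2
V = pi * 0.02608225 * 23.0 * 0.5
V = 0.942 m^3

0.942


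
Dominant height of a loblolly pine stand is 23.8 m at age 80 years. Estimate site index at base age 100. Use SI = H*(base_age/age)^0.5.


Formula: SI = H_dom * (base_age / age)^0.5
Age ratio = 100 / 80 = 1.25
sqrt(age_ratio) = 1.11803
SI = 23.8 * 1.11803 = 26.6 m

26.6


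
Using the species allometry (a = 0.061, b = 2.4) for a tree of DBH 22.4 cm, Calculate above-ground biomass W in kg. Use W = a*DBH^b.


Formula: W = a * DBH^b  (allometric power law)
DBH^b = 22.4^2.4 = 1740.1843
W = 0.061 * 1740.1843 = 106.2 kg

106.2


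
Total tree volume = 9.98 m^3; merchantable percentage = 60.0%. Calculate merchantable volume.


Formula: MV = V_total * (merchantable_pct / 100)
Merchantable fraction = 60.0% / 100 = 0.6
MV = 9.98 m^3 * 0.6 = 5.988 m^3

5.988


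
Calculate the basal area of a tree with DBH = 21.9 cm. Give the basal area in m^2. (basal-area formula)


Formula: BA = pi * (DBH/2)^2 / 10000  (cm^2 to m^2)
Radius = DBH/2 = 21.9/2 = 10.95 cm
BA = pi * 10.95^2 / 10000
   = 376.6848 cm^2 / 10000
   = 0.0377 m^2

0.0377


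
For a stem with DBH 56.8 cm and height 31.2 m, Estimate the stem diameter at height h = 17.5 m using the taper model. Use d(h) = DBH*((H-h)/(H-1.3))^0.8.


Taper: d(h) = DBH * ((H - h) / (H - 1.3))^0.8
Numerator = H - h = 31.2 - 17.5 = 13.7 m
Denominator = H - 1.3 = 31.2 - 1.3 = 29.9 m
Ratio = 13.7 / 29.9 = 0.45819
d = 56.8 * 0.45819^0.8 = 30.4 cm

30.4


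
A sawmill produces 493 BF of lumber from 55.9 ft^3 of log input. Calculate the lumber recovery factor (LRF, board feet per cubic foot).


Formula: LRF = Lumber Output (BF) / Log Input (ft^3)
LRF = 493 BF / 55.9 ft^3
LRF = 8.82 BF/ft^3

8.82


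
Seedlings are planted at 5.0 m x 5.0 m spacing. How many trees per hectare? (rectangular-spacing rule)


Formula: TPH = 10000 m^2/ha / (spacing_x * spacing_y)
Area per tree = 5.0 m * 5.0 m = 25.0 m^2
TPH = 10000 / 25.0 = 400 trees/ha

400


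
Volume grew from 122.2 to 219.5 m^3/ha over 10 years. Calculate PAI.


Formula: PAI = (V_T2 - V_T1) / (T2 - T1)
Volume increment = 219.5 - 122.2 = 97.3 m^3/ha
PAI = 97.3 / 10 = 9.73 m^3/ha/year

9.73


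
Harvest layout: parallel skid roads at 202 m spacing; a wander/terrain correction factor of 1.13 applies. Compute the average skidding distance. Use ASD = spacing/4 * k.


Formula: ASD = (spacing / 4) * correction
Uncorrected distance = spacing / 4 = 202 / 4 = 50.5 m
ASD = 50.5 * 1.13 = 57 m

57


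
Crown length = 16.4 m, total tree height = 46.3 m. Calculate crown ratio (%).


Formula: Crown Ratio = (Crown Length / Total Height) * 100
CR = (16.4 m / 46.3 m) * 100
CR = 0.3542 * 100 = 35.4%

35.4


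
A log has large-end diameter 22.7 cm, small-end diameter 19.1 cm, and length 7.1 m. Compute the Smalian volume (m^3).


Smalian: V = (A1 + A2)/2 * L,  A = pi*(D/200)^2
A1 = pi*(22.7/200)^2 = 0.040471 m^2
A2 = pi*(19.1/200)^2 = 0.028652 m^2
V = (0.040471+0.028652)/2*7.1 = 0.2454 m^3

0.2454


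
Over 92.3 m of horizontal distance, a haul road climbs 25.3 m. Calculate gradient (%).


Formula: Gradient = rise / run * 100
Gradient = 25.3 / 92.3 * 100 = 27.4%

27.4


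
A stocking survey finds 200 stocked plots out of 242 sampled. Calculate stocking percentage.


Formula: Stocking % = stocked plots / total plots * 100
Stocking = 200 / 242 * 100
Stocking = 0.8264 * 100 = 82.6%

82.6


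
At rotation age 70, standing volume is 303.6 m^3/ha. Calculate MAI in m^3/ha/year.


Formula: MAI = Total Volume / Stand Age
MAI = 303.6 m^3/ha / 70 years
MAI = 4.34 m^3/ha/year

4.34


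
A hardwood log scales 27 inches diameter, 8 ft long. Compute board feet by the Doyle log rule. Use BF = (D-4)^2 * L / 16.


Doyle: BF = (D - 4)^2 * L / 16
Adjusted diameter = 27 - 4 = 23 in
(D-4)^2 = 23^2 = 529
BF = 529 * 8 / 16 = 265 BF

265


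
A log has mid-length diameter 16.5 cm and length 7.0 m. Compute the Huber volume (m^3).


Huber: V = Am * L,  Am = pi*(Dm/200)^2
Am = pi*(16.5/200)^2 = 0.021382 m^2
V = 0.021382*7.0 = 0.1497 m^3

0.1497


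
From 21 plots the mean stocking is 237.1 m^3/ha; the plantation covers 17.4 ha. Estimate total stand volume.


Formula: Total Volume = Mean Volume per ha * Total Area
Total Volume = 237.1 m^3/ha * 17.4 ha
Total Volume = 4126 m^3

4126


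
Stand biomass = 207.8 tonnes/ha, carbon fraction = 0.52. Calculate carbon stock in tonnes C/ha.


Formula: Carbon Stock = Biomass * Carbon Fraction
C = 207.8 t/ha * 0.52
C = 108.1 t C/ha

108.1


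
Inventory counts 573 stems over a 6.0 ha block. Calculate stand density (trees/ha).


Formula: Stand Density = N_trees / Area_ha
Density = 573 trees / 6.0 ha
Density = 96 trees/ha

96


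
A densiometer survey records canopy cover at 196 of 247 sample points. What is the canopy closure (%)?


Formula: Canopy closure = covered points / total points * 100
Closure = 196 / 247 * 100
Closure = 0.7935 * 100 = 79.4%

79.4


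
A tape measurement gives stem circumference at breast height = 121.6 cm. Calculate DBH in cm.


Formula: DBH = C / pi
DBH = 121.6 / pi
pi = 3.14159...
DBH = 38.7 cm

38.7


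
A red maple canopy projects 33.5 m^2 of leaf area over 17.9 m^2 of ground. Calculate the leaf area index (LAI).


Formula: LAI = total leaf area / ground area  (dimensionless)
LAI = 33.5 m^2 / 17.9 m^2
LAI = 1.87

1.87


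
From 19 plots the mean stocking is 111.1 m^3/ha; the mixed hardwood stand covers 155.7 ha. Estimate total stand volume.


Formula: Total Volume = Mean Volume per ha * Total Area
Total Volume = 111.1 m^3/ha * 155.7 ha
Total Volume = 17298 m^3

17298


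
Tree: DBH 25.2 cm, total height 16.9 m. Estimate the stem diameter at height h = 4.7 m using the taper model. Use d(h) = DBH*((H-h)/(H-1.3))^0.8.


Taper: d(h) = DBH * ((H - h) / (H - 1.3))^0.8
Numerator = H - h = 16.9 - 4.7 = 12.2 m
Denominator = H - 1.3 = 16.9 - 1.3 = 15.6 m
Ratio = 12.2 / 15.6 = 0.78205
d = 25.2 * 0.78205^0.8 = 20.7 cm

20.7


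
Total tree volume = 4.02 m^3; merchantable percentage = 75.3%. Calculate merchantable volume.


Formula: MV = V_total * (merchantable_pct / 100)
Merchantable fraction = 75.3% / 100 = 0.753
MV = 4.02 m^3 * 0.753 = 3.027 m^3

3.027


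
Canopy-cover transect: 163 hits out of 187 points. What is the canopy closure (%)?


Formula: Canopy closure = covered points / total points * 100
Closure = 163 / 187 * 100
Closure = 0.8717 * 100 = 87.2%

87.2


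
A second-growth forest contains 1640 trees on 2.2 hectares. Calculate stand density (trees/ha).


Formula: Stand Density = N_trees / Area_ha
Density = 1640 trees / 2.2 ha
Density = 745 trees/ha

745


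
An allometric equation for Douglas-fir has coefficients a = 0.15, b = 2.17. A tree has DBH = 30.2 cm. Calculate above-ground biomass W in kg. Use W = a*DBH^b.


Formula: W = a * DBH^b  (allometric power law)
DBH^b = 30.2^2.17 = 1627.8526
W = 0.15 * 1627.8526 = 244.2 kg

244.2


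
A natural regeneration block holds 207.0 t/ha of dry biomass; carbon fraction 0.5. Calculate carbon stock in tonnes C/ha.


Formula: Carbon Stock = Biomass * Carbon Fraction
C = 207.0 t/ha * 0.5
C = 103.5 t C/ha

103.5


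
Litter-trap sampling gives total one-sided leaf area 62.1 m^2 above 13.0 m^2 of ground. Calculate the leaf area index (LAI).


Formula: LAI = total leaf area / ground area  (dimensionless)
LAI = 62.1 m^2 / 13.0 m^2
LAI = 4.78

4.78


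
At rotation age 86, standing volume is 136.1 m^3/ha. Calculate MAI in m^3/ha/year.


Formula: MAI = Total Volume / Stand Age
MAI = 136.1 m^3/ha / 86 years
MAI = 1.58 m^3/ha/year

1.58


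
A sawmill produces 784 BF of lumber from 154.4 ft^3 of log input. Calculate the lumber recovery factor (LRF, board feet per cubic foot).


Formula: LRF = Lumber Output (BF) / Log Input (ft^3)
LRF = 784 BF / 154.4 ft^3
LRF = 5.08 BF/ft^3

5.08


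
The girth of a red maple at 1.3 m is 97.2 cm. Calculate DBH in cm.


Formula: DBH = C / pi
DBH = 97.2 / pi
pi = 3.14159...
DBH = 30.9 cm

30.9


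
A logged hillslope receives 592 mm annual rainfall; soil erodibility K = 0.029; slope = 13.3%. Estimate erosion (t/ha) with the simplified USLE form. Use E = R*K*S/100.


Formula: E = R * K * S / 100  (simplified USLE)
R * K = 592 * 0.029 = 17.168
E = 17.168 * 13.3 / 100 = 2.28 t/ha

2.28


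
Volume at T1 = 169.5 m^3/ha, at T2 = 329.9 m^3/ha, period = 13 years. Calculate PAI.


Formula: PAI = (V_T2 - V_T1) / (T2 - T1)
Volume increment = 329.9 - 169.5 = 160.4 m^3/ha
PAI = 160.4 / 13 = 12.34 m^3/ha/year

12.34


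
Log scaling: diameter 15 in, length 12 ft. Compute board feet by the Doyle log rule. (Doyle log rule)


Doyle: BF = (D - 4)^2 * L / 16
Adjusted diameter = 15 - 4 = 11 in
(D-4)^2 = 11^2 = 121
BF = 121 * 12 / 16 = 91 BF

91


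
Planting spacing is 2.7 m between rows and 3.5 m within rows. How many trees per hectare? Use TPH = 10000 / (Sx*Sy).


Formula: TPH = 10000 m^2/ha / (spacing_x * spacing_y)
Area per tree = 2.7 m * 3.5 m = 9.45 m^2
TPH = 10000 / 9.45 = 1058 trees/ha

1058


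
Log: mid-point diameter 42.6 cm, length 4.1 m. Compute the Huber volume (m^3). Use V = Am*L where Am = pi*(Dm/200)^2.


Huber: V = Am * L,  Am = pi*(Dm/200)^2
Am = pi*(42.6/200)^2 = 0.142531 m^2
V = 0.142531*4.1 = 0.5844 m^3

0.5844


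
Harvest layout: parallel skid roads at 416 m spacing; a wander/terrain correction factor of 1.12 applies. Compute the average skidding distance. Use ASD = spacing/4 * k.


Formula: ASD = (spacing / 4) * correction
Uncorrected distance = spacing / 4 = 416 / 4 = 104 m
ASD = 104 * 1.12 = 116 m

116


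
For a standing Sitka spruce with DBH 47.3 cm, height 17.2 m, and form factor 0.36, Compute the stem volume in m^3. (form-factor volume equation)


Formula: V = pi * (DBH/200)^2 * H * ff
Radius = DBH/200 = 47.3/200 = 0.2365 m
Radius^2 = 0.2365^2 = 0.05593225 m^2
V = pi * 0.05593225 * 17.2 * 0.36
V = 1.088 m^3

1.088


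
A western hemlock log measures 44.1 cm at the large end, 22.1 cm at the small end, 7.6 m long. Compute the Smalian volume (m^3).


Smalian: V = (A1 + A2)/2 * L,  A = pi*(D/200)^2
A1 = pi*(44.1/200)^2 = 0.152745 m^2
A2 = pi*(22.1/200)^2 = 0.03836 m^2
V = (0.152745+0.03836)/2*7.6 = 0.7262 m^3

0.7262


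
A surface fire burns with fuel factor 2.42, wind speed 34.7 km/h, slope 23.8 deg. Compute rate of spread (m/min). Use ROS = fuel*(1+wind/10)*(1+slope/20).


Formula: ROS = fuel * (1 + wind/10) * (1 + slope/20)
Wind factor = 1 + 34.7/10 = 4.47
Slope factor = 1 + 23.8/20 = 2.19
ROS = 2.42 * 4.47 * 2.19 = 23.69 m/min

23.69


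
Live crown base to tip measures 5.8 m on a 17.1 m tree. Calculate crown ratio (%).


Formula: Crown Ratio = (Crown Length / Total Height) * 100
CR = (5.8 m / 17.1 m) * 100
CR = 0.3392 * 100 = 33.9%

33.9


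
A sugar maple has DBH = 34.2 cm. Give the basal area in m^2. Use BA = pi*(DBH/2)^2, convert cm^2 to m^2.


Formula: BA = pi * (DBH/2)^2 / 10000  (cm^2 to m^2)
Radius = DBH/2 = 34.2/2 = 17.1 cm
BA = pi * 17.1^2 / 10000
   = 918.6331 cm^2 / 10000
   = 0.0919 m^2

0.0919


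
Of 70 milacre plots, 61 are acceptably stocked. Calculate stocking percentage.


Formula: Stocking % = stocked plots / total plots * 100
Stocking = 61 / 70 * 100
Stocking = 0.8714 * 100 = 87.1%

87.1


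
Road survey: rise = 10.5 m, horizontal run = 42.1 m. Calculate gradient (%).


Formula: Gradient = rise / run * 100
Gradient = 10.5 / 42.1 * 100 = 24.9%

24.9


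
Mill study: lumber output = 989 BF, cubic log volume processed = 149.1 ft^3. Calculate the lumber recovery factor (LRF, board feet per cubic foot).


Formula: LRF = Lumber Output (BF) / Log Input (ft^3)
LRF = 989 BF / 149.1 ft^3
LRF = 6.63 BF/ft^3

6.63


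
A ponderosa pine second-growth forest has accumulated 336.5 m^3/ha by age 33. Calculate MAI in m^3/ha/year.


Formula: MAI = Total Volume / Stand Age
MAI = 336.5 m^3/ha / 33 years
MAI = 10.2 m^3/ha/year

10.2


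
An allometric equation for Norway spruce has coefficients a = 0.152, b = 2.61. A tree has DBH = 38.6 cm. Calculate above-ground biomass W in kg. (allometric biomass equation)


Formula: W = a * DBH^b  (allometric power law)
DBH^b = 38.6^2.61 = 13835.4365
W = 0.152 * 13835.4365 = 2103.0 kg

2103.0


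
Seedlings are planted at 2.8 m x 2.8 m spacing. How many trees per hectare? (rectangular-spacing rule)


Formula: TPH = 10000 m^2/ha / (spacing_x * spacing_y)
Area per tree = 2.8 m * 2.8 m = 7.84 m^2
TPH = 10000 / 7.84 = 1276 trees/ha

1276


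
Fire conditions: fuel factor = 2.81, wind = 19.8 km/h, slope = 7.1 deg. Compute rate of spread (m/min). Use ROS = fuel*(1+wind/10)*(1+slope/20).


Formula: ROS = fuel * (1 + wind/10) * (1 + slope/20)
Wind factor = 1 + 19.8/10 = 2.98
Slope factor = 1 + 7.1/20 = 1.355
ROS = 2.81 * 2.98 * 1.355 = 11.35 m/min

11.35


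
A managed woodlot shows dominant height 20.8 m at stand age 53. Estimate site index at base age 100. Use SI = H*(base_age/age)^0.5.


Formula: SI = H_dom * (base_age / age)^0.5
Age ratio = 100 / 53 = 1.88679
sqrt(age_ratio) = 1.37361
SI = 20.8 * 1.37361 = 28.6 m

28.6


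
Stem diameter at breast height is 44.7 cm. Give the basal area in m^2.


Formula: BA = pi * (DBH/2)^2 / 10000  (cm^2 to m^2)
Radius = DBH/2 = 44.7/2 = 22.35 cm
BA = pi * 22.35^2 / 10000
   = 1569.2962 cm^2 / 10000
   = 0.1569 m^2

0.1569


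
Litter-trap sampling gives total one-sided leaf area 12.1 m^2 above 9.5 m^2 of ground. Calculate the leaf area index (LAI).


Formula: LAI = total leaf area / ground area  (dimensionless)
LAI = 12.1 m^2 / 9.5 m^2
LAI = 1.27

1.27


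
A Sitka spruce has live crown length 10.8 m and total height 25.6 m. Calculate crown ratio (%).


Formula: Crown Ratio = (Crown Length / Total Height) * 100
CR = (10.8 m / 25.6 m) * 100
CR = 0.4219 * 100 = 42.2%

42.2


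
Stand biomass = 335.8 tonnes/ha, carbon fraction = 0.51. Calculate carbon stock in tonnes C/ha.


Formula: Carbon Stock = Biomass * Carbon Fraction
C = 335.8 t/ha * 0.51
C = 171.3 t C/ha

171.3


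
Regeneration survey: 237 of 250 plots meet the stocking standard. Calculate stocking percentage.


Formula: Stocking % = stocked plots / total plots * 100
Stocking = 237 / 250 * 100
Stocking = 0.948 * 100 = 94.8%

94.8


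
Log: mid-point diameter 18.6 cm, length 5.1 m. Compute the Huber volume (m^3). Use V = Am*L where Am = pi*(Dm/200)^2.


Huber: V = Am * L,  Am = pi*(Dm/200)^2
Am = pi*(18.6/200)^2 = 0.027172 m^2
V = 0.027172*5.1 = 0.1386 m^3

0.1386


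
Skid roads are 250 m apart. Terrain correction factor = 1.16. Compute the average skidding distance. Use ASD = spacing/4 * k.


Formula: ASD = (spacing / 4) * correction
Uncorrected distance = spacing / 4 = 250 / 4 = 62.5 m
ASD = 62.5 * 1.16 = 73 m

73


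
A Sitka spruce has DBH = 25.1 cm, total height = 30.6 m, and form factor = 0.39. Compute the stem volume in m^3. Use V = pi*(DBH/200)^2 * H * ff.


Formula: V = pi * (DBH/200)^2 * H * ff
Radius = DBH/200 = 25.1/200 = 0.1255 m
Radius^2 = 0.1255^2 = 0.01575025 m^2
V = pi * 0.01575025 * 30.6 * 0.39
V = 0.591 m^3

0.591


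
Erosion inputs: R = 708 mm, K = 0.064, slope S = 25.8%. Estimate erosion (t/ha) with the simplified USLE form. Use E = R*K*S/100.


Formula: E = R * K * S / 100  (simplified USLE)
R * K = 708 * 0.064 = 45.312
E = 45.312 * 25.8 / 100 = 11.69 t/ha

11.69


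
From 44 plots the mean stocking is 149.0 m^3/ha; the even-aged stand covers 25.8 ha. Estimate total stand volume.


Formula: Total Volume = Mean Volume per ha * Total Area
Total Volume = 149.0 m^3/ha * 25.8 ha
Total Volume = 3844 m^3

3844


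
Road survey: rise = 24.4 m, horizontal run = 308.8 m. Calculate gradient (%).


Formula: Gradient = rise / run * 100
Gradient = 24.4 / 308.8 * 100 = 7.9%

7.9


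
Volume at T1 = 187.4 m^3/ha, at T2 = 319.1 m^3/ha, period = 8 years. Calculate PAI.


Formula: PAI = (V_T2 - V_T1) / (T2 - T1)
Volume increment = 319.1 - 187.4 = 131.7 m^3/ha
PAI = 131.7 / 8 = 16.46 m^3/ha/year

16.46


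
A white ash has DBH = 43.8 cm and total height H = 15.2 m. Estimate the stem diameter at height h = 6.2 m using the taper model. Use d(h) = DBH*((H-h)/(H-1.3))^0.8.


Taper: d(h) = DBH * ((H - h) / (H - 1.3))^0.8
Numerator = H - h = 15.2 - 6.2 = 9.0 m
Denominator = H - 1.3 = 15.2 - 1.3 = 13.9 m
Ratio = 9.0 / 13.9 = 0.64748
d = 43.8 * 0.64748^0.8 = 30.9 cm

30.9


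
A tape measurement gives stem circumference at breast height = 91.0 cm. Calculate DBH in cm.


Formula: DBH = C / pi
DBH = 91.0 / pi
pi = 3.14159...
DBH = 29.0 cm

29.0


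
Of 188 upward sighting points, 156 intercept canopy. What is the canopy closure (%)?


Formula: Canopy closure = covered points / total points * 100
Closure = 156 / 188 * 100
Closure = 0.8298 * 100 = 83.0%

83.0


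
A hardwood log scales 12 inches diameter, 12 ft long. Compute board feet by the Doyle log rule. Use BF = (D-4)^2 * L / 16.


Doyle: BF = (D - 4)^2 * L / 16
Adjusted diameter = 12 - 4 = 8 in
(D-4)^2 = 8^2 = 64
BF = 64 * 12 / 16 = 48 BF

48


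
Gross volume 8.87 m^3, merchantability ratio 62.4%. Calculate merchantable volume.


Formula: MV = V_total * (merchantable_pct / 100)
Merchantable fraction = 62.4% / 100 = 0.624
MV = 8.87 m^3 * 0.624 = 5.535 m^3

5.535


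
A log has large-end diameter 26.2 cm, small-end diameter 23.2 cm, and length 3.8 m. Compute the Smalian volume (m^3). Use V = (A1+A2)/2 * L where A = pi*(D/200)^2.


Smalian: V = (A1 + A2)/2 * L,  A = pi*(D/200)^2
A1 = pi*(26.2/200)^2 = 0.053913 m^2
A2 = pi*(23.2/200)^2 = 0.042273 m^2
V = (0.053913+0.042273)/2*3.8 = 0.1828 m^3

0.1828


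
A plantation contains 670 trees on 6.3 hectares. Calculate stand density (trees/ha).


Formula: Stand Density = N_trees / Area_ha
Density = 670 trees / 6.3 ha
Density = 106 trees/ha

106


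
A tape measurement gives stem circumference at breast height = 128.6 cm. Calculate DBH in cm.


Formula: DBH = C / pi
DBH = 128.6 / pi
pi = 3.14159...
DBH = 40.9 cm

40.9


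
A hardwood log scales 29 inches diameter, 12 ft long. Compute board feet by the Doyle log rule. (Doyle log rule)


Doyle: BF = (D - 4)^2 * L / 16
Adjusted diameter = 29 - 4 = 25 in
(D-4)^2 = 25^2 = 625
BF = 625 * 12 / 16 = 469 BF

469


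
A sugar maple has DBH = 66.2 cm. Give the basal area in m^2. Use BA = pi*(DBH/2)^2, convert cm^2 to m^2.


Formula: BA = pi * (DBH/2)^2 / 10000  (cm^2 to m^2)
Radius = DBH/2 = 66.2/2 = 33.1 cm
BA = pi * 33.1^2 / 10000
   = 3441.9603 cm^2 / 10000
   = 0.3442 m^2

0.3442


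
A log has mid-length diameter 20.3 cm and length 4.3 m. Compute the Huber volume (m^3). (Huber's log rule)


Huber: V = Am * L,  Am = pi*(Dm/200)^2
Am = pi*(20.3/200)^2 = 0.032365 m^2
V = 0.032365*4.3 = 0.1392 m^3

0.1392


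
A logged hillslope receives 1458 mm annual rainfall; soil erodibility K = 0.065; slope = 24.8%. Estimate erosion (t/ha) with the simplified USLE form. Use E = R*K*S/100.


Formula: E = R * K * S / 100  (simplified USLE)
R * K = 1458 * 0.065 = 94.77
E = 94.77 * 24.8 / 100 = 23.5 t/ha

23.5


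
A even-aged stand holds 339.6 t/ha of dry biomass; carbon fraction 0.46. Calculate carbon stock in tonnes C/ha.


Formula: Carbon Stock = Biomass * Carbon Fraction
C = 339.6 t/ha * 0.46
C = 156.2 t C/ha

156.2


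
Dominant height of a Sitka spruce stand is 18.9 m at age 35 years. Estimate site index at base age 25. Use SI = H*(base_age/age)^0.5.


Formula: SI = H_dom * (base_age / age)^0.5
Age ratio = 25 / 35 = 0.71429
sqrt(age_ratio) = 0.84515
SI = 18.9 * 0.84515 = 16.0 m

16.0


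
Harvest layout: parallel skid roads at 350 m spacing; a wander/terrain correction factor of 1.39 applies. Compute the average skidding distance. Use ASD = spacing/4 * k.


Formula: ASD = (spacing / 4) * correction
Uncorrected distance = spacing / 4 = 350 / 4 = 87.5 m
ASD = 87.5 * 1.39 = 122 m

122


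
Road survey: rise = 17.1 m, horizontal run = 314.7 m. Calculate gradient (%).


Formula: Gradient = rise / run * 100
Gradient = 17.1 / 314.7 * 100 = 5.4%

5.4


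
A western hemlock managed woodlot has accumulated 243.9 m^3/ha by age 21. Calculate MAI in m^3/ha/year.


Formula: MAI = Total Volume / Stand Age
MAI = 243.9 m^3/ha / 21 years
MAI = 11.61 m^3/ha/year

11.61


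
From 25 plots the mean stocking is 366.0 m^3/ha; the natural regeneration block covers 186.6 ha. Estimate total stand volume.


Formula: Total Volume = Mean Volume per ha * Total Area
Total Volume = 366.0 m^3/ha * 186.6 ha
Total Volume = 68296 m^3

68296


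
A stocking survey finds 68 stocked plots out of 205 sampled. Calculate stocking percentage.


Formula: Stocking % = stocked plots / total plots * 100
Stocking = 68 / 205 * 100
Stocking = 0.3317 * 100 = 33.2%

33.2


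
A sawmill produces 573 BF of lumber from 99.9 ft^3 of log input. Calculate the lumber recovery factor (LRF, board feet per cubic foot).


Formula: LRF = Lumber Output (BF) / Log Input (ft^3)
LRF = 573 BF / 99.9 ft^3
LRF = 5.74 BF/ft^3

5.74


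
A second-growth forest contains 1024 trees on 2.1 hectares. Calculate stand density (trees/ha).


Formula: Stand Density = N_trees / Area_ha
Density = 1024 trees / 2.1 ha
Density = 488 trees/ha

488


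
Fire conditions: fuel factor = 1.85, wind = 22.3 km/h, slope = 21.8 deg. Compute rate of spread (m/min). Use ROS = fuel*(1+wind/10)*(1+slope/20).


Formula: ROS = fuel * (1 + wind/10) * (1 + slope/20)
Wind factor = 1 + 22.3/10 = 3.23
Slope factor = 1 + 21.8/20 = 2.09
ROS = 1.85 * 3.23 * 2.09 = 12.49 m/min

12.49


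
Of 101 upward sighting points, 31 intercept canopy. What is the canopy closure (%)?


Formula: Canopy closure = covered points / total points * 100
Closure = 31 / 101 * 100
Closure = 0.3069 * 100 = 30.7%

30.7


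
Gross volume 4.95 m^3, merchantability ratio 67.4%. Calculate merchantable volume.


Formula: MV = V_total * (merchantable_pct / 100)
Merchantable fraction = 67.4% / 100 = 0.674
MV = 4.95 m^3 * 0.674 = 3.336 m^3

3.336


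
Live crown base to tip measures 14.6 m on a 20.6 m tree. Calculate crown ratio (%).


Formula: Crown Ratio = (Crown Length / Total Height) * 100
CR = (14.6 m / 20.6 m) * 100
CR = 0.7087 * 100 = 70.9%

70.9


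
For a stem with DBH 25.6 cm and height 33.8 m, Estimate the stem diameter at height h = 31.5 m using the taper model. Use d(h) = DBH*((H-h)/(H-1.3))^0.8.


Taper: d(h) = DBH * ((H - h) / (H - 1.3))^0.8
Numerator = H - h = 33.8 - 31.5 = 2.3 m
Denominator = H - 1.3 = 33.8 - 1.3 = 32.5 m
Ratio = 2.3 / 32.5 = 0.07077
d = 25.6 * 0.07077^0.8 = 3.1 cm

3.1


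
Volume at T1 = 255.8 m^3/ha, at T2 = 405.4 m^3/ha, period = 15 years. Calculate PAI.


Formula: PAI = (V_T2 - V_T1) / (T2 - T1)
Volume increment = 405.4 - 255.8 = 149.6 m^3/ha
PAI = 149.6 / 15 = 9.97 m^3/ha/year

9.97


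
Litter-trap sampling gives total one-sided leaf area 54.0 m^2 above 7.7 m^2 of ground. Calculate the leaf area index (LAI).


Formula: LAI = total leaf area / ground area  (dimensionless)
LAI = 54.0 m^2 / 7.7 m^2
LAI = 7.01

7.01


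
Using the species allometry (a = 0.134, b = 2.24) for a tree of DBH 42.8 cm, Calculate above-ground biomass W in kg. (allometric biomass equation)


Formula: W = a * DBH^b  (allometric power law)
DBH^b = 42.8^2.24 = 4512.6748
W = 0.134 * 4512.6748 = 604.7 kg

604.7


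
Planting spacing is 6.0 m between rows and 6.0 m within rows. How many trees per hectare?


Formula: TPH = 10000 m^2/ha / (spacing_x * spacing_y)
Area per tree = 6.0 m * 6.0 m = 36.0 m^2
TPH = 10000 / 36.0 = 278 trees/ha

278


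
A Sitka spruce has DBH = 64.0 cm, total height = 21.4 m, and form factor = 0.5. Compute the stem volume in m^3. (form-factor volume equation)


Formula: V = pi * (DBH/200)^2 * H * ff
Radius = DBH/200 = 64.0/200 = 0.32 m
Radius^2 = 0.32^2 = 0.1024 m^2
V = pi * 0.1024 * 21.4 * 0.5
V = 3.442 m^3

3.442


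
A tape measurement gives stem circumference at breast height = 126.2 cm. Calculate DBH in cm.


Formula: DBH = C / pi
DBH = 126.2 / pi
pi = 3.14159...
DBH = 40.2 cm

40.2


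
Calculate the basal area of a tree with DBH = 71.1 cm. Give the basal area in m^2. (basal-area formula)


Formula: BA = pi * (DBH/2)^2 / 10000  (cm^2 to m^2)
Radius = DBH/2 = 71.1/2 = 35.55 cm
BA = pi * 35.55^2 / 10000
   = 3970.3526 cm^2 / 10000
   = 0.397 m^2

0.397


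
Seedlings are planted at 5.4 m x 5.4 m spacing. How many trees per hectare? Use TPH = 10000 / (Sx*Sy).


Formula: TPH = 10000 m^2/ha / (spacing_x * spacing_y)
Area per tree = 5.4 m * 5.4 m = 29.16 m^2
TPH = 10000 / 29.16 = 343 trees/ha

343


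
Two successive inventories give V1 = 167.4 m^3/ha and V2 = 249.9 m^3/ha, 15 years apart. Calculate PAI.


Formula: PAI = (V_T2 - V_T1) / (T2 - T1)
Volume increment = 249.9 - 167.4 = 82.5 m^3/ha
PAI = 82.5 / 15 = 5.5 m^3/ha/year

5.5


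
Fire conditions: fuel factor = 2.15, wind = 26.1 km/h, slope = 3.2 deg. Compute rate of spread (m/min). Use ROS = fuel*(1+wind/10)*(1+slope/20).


Formula: ROS = fuel * (1 + wind/10) * (1 + slope/20)
Wind factor = 1 + 26.1/10 = 3.61
Slope factor = 1 + 3.2/20 = 1.16
ROS = 2.15 * 3.61 * 1.16 = 9.0 m/min

9.0


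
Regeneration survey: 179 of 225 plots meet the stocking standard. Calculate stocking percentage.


Formula: Stocking % = stocked plots / total plots * 100
Stocking = 179 / 225 * 100
Stocking = 0.7956 * 100 = 79.6%

79.6


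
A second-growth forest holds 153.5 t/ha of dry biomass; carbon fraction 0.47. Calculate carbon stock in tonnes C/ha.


Formula: Carbon Stock = Biomass * Carbon Fraction
C = 153.5 t/ha * 0.47
C = 72.1 t C/ha

72.1


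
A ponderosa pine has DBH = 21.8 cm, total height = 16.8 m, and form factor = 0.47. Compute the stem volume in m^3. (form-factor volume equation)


Formula: V = pi * (DBH/200)^2 * H * ff
Radius = DBH/200 = 21.8/200 = 0.109 m
Radius^2 = 0.109^2 = 0.011881 m^2
V = pi * 0.011881 * 16.8 * 0.47
V = 0.295 m^3

0.295


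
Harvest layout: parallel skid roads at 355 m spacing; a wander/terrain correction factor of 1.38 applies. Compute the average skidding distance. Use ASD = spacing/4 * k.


Formula: ASD = (spacing / 4) * correction
Uncorrected distance = spacing / 4 = 355 / 4 = 88.75 m
ASD = 88.75 * 1.38 = 122 m

122


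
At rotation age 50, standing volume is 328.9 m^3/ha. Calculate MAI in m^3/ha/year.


Formula: MAI = Total Volume / Stand Age
MAI = 328.9 m^3/ha / 50 years
MAI = 6.58 m^3/ha/year

6.58


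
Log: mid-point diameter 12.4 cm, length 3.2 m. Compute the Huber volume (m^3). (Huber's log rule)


Huber: V = Am * L,  Am = pi*(Dm/200)^2
Am = pi*(12.4/200)^2 = 0.012076 m^2
V = 0.012076*3.2 = 0.0386 m^3

0.0386


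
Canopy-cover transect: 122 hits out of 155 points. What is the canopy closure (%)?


Formula: Canopy closure = covered points / total points * 100
Closure = 122 / 155 * 100
Closure = 0.7871 * 100 = 78.7%

78.7


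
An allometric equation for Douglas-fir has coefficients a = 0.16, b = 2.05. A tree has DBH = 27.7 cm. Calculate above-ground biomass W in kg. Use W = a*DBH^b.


Formula: W = a * DBH^b  (allometric power law)
DBH^b = 27.7^2.05 = 905.9068
W = 0.16 * 905.9068 = 144.9 kg

144.9


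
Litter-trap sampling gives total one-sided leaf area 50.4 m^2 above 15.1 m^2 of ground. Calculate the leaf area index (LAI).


Formula: LAI = total leaf area / ground area  (dimensionless)
LAI = 50.4 m^2 / 15.1 m^2
LAI = 3.34

3.34


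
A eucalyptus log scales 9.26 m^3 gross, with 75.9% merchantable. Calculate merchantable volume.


Formula: MV = V_total * (merchantable_pct / 100)
Merchantable fraction = 75.9% / 100 = 0.759
MV = 9.26 m^3 * 0.759 = 7.028 m^3

7.028


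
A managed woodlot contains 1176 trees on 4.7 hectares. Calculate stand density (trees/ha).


Formula: Stand Density = N_trees / Area_ha
Density = 1176 trees / 4.7 ha
Density = 250 trees/ha

250


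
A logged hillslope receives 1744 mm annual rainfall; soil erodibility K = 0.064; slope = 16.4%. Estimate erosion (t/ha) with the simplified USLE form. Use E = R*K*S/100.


Formula: E = R * K * S / 100  (simplified USLE)
R * K = 1744 * 0.064 = 111.616
E = 111.616 * 16.4 / 100 = 18.31 t/ha

18.31


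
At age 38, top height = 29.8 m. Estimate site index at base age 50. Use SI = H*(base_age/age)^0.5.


Formula: SI = H_dom * (base_age / age)^0.5
Age ratio = 50 / 38 = 1.31579
sqrt(age_ratio) = 1.14708
SI = 29.8 * 1.14708 = 34.2 m

34.2


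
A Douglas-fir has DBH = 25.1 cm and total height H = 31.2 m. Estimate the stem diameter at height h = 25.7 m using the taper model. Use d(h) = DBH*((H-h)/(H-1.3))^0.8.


Taper: d(h) = DBH * ((H - h) / (H - 1.3))^0.8
Numerator = H - h = 31.2 - 25.7 = 5.5 m
Denominator = H - 1.3 = 31.2 - 1.3 = 29.9 m
Ratio = 5.5 / 29.9 = 0.18395
d = 25.1 * 0.18395^0.8 = 6.5 cm

6.5


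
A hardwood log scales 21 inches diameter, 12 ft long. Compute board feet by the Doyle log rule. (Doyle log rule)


Doyle: BF = (D - 4)^2 * L / 16
Adjusted diameter = 21 - 4 = 17 in
(D-4)^2 = 17^2 = 289
BF = 289 * 12 / 16 = 217 BF

217


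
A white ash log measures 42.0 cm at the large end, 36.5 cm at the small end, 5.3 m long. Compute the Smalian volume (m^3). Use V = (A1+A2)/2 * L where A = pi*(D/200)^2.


Smalian: V = (A1 + A2)/2 * L,  A = pi*(D/200)^2
A1 = pi*(42.0/200)^2 = 0.138544 m^2
A2 = pi*(36.5/200)^2 = 0.104635 m^2
V = (0.138544+0.104635)/2*5.3 = 0.6444 m^3

0.6444


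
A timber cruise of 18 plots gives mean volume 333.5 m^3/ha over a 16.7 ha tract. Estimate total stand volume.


Formula: Total Volume = Mean Volume per ha * Total Area
Total Volume = 333.5 m^3/ha * 16.7 ha
Total Volume = 5569 m^3

5569


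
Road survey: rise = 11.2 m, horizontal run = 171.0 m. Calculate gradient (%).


Formula: Gradient = rise / run * 100
Gradient = 11.2 / 171.0 * 100 = 6.5%

6.5


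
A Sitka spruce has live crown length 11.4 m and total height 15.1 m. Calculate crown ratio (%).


Formula: Crown Ratio = (Crown Length / Total Height) * 100
CR = (11.4 m / 15.1 m) * 100
CR = 0.755 * 100 = 75.5%

75.5


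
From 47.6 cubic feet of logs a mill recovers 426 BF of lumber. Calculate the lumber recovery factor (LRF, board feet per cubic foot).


Formula: LRF = Lumber Output (BF) / Log Input (ft^3)
LRF = 426 BF / 47.6 ft^3
LRF = 8.95 BF/ft^3

8.95


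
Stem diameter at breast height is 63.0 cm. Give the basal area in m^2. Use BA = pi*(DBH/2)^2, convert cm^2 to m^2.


Formula: BA = pi * (DBH/2)^2 / 10000  (cm^2 to m^2)
Radius = DBH/2 = 63.0/2 = 31.5 cm
BA = pi * 31.5^2 / 10000
   = 3117.2453 cm^2 / 10000
   = 0.3117 m^2

0.3117


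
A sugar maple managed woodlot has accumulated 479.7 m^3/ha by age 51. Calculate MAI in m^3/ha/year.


Formula: MAI = Total Volume / Stand Age
MAI = 479.7 m^3/ha / 51 years
MAI = 9.41 m^3/ha/year

9.41


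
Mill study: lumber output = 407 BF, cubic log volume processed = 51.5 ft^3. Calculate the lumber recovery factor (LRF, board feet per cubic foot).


Formula: LRF = Lumber Output (BF) / Log Input (ft^3)
LRF = 407 BF / 51.5 ft^3
LRF = 7.9 BF/ft^3

7.9


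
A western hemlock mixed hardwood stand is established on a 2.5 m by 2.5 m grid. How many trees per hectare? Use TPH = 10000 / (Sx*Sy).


Formula: TPH = 10000 m^2/ha / (spacing_x * spacing_y)
Area per tree = 2.5 m * 2.5 m = 6.25 m^2
TPH = 10000 / 6.25 = 1600 trees/ha

1600


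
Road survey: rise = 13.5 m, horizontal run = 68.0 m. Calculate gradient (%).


Formula: Gradient = rise / run * 100
Gradient = 13.5 / 68.0 * 100 = 19.9%

19.9


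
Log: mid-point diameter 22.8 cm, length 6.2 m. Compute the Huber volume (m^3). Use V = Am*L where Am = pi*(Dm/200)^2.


Huber: V = Am * L,  Am = pi*(Dm/200)^2
Am = pi*(22.8/200)^2 = 0.040828 m^2
V = 0.040828*6.2 = 0.2531 m^3

0.2531


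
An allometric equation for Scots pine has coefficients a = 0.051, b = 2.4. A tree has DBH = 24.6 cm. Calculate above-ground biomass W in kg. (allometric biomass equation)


Formula: W = a * DBH^b  (allometric power law)
DBH^b = 24.6^2.4 = 2178.9349
W = 0.051 * 2178.9349 = 111.1 kg

111.1


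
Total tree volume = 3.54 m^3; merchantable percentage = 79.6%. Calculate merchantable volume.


Formula: MV = V_total * (merchantable_pct / 100)
Merchantable fraction = 79.6% / 100 = 0.796
MV = 3.54 m^3 * 0.796 = 2.818 m^3

2.818


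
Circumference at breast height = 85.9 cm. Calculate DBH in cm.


Formula: DBH = C / pi
DBH = 85.9 / pi
pi = 3.14159...
DBH = 27.3 cm

27.3


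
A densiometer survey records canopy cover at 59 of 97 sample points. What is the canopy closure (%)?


Formula: Canopy closure = covered points / total points * 100
Closure = 59 / 97 * 100
Closure = 0.6082 * 100 = 60.8%

60.8


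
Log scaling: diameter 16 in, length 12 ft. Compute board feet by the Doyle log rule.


Doyle: BF = (D - 4)^2 * L / 16
Adjusted diameter = 16 - 4 = 12 in
(D-4)^2 = 12^2 = 144
BF = 144 * 12 / 16 = 108 BF

108


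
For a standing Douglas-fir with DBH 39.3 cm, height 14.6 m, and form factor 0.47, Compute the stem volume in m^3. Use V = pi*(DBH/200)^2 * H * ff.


Formula: V = pi * (DBH/200)^2 * H * ff
Radius = DBH/200 = 39.3/200 = 0.1965 m
Radius^2 = 0.1965^2 = 0.03861225 m^2
V = pi * 0.03861225 * 14.6 * 0.47
V = 0.832 m^3

0.832


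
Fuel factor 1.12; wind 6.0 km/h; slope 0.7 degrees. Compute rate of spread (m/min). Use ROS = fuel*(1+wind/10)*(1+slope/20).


Formula: ROS = fuel * (1 + wind/10) * (1 + slope/20)
Wind factor = 1 + 6.0/10 = 1.6
Slope factor = 1 + 0.7/20 = 1.035
ROS = 1.12 * 1.6 * 1.035 = 1.85 m/min

1.85


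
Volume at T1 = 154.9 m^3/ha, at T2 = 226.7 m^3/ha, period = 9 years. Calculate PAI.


Formula: PAI = (V_T2 - V_T1) / (T2 - T1)
Volume increment = 226.7 - 154.9 = 71.8 m^3/ha
PAI = 71.8 / 9 = 7.98 m^3/ha/year

7.98


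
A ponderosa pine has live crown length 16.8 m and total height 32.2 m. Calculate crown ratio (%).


Formula: Crown Ratio = (Crown Length / Total Height) * 100
CR = (16.8 m / 32.2 m) * 100
CR = 0.5217 * 100 = 52.2%

52.2


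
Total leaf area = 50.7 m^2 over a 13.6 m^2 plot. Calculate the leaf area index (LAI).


Formula: LAI = total leaf area / ground area  (dimensionless)
LAI = 50.7 m^2 / 13.6 m^2
LAI = 3.73

3.73


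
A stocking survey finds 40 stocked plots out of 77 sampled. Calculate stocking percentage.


Formula: Stocking % = stocked plots / total plots * 100
Stocking = 40 / 77 * 100
Stocking = 0.5195 * 100 = 51.9%

51.9


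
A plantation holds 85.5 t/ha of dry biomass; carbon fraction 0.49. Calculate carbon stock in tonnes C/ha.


Formula: Carbon Stock = Biomass * Carbon Fraction
C = 85.5 t/ha * 0.49
C = 41.9 t C/ha

41.9


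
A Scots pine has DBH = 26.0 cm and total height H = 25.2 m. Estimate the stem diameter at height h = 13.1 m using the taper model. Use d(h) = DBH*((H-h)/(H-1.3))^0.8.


Taper: d(h) = DBH * ((H - h) / (H - 1.3))^0.8
Numerator = H - h = 25.2 - 13.1 = 12.1 m
Denominator = H - 1.3 = 25.2 - 1.3 = 23.9 m
Ratio = 12.1 / 23.9 = 0.50628
d = 26.0 * 0.50628^0.8 = 15.1 cm

15.1


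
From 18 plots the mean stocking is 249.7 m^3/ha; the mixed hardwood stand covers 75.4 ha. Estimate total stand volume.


Formula: Total Volume = Mean Volume per ha * Total Area
Total Volume = 249.7 m^3/ha * 75.4 ha
Total Volume = 18827 m^3

18827


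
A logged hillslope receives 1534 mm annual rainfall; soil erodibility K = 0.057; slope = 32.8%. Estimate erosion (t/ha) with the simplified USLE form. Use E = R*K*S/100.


Formula: E = R * K * S / 100  (simplified USLE)
R * K = 1534 * 0.057 = 87.438
E = 87.438 * 32.8 / 100 = 28.68 t/ha

28.68


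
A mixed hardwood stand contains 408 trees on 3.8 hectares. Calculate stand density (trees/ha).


Formula: Stand Density = N_trees / Area_ha
Density = 408 trees / 3.8 ha
Density = 107 trees/ha

107


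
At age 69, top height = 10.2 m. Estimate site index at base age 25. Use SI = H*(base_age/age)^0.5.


Formula: SI = H_dom * (base_age / age)^0.5
Age ratio = 25 / 69 = 0.36232
sqrt(age_ratio) = 0.60193
SI = 10.2 * 0.60193 = 6.1 m

6.1


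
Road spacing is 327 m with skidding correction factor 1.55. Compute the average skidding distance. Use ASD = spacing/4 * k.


Formula: ASD = (spacing / 4) * correction
Uncorrected distance = spacing / 4 = 327 / 4 = 81.75 m
ASD = 81.75 * 1.55 = 127 m

127


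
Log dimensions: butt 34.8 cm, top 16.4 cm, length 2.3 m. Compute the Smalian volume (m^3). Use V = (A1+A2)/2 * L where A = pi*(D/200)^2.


Smalian: V = (A1 + A2)/2 * L,  A = pi*(D/200)^2
A1 = pi*(34.8/200)^2 = 0.095115 m^2
A2 = pi*(16.4/200)^2 = 0.021124 m^2
V = (0.095115+0.021124)/2*2.3 = 0.1337 m^3

0.1337


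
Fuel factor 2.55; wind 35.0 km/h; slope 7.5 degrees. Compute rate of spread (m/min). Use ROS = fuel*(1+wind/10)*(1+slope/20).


Formula: ROS = fuel * (1 + wind/10) * (1 + slope/20)
Wind factor = 1 + 35.0/10 = 4.5
Slope factor = 1 + 7.5/20 = 1.375
ROS = 2.55 * 4.5 * 1.375 = 15.78 m/min

15.78


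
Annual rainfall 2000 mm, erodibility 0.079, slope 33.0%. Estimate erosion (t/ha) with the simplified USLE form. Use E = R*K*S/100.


Formula: E = R * K * S / 100  (simplified USLE)
R * K = 2000 * 0.079 = 158.0
E = 158.0 * 33.0 / 100 = 52.14 t/ha

52.14


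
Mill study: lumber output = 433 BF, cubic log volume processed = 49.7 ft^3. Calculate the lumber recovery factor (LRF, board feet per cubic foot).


Formula: LRF = Lumber Output (BF) / Log Input (ft^3)
LRF = 433 BF / 49.7 ft^3
LRF = 8.71 BF/ft^3

8.71


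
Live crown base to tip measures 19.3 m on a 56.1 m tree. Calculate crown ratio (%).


Formula: Crown Ratio = (Crown Length / Total Height) * 100
CR = (19.3 m / 56.1 m) * 100
CR = 0.344 * 100 = 34.4%

34.4


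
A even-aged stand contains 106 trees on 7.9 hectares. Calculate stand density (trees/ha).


Formula: Stand Density = N_trees / Area_ha
Density = 106 trees / 7.9 ha
Density = 13 trees/ha

13


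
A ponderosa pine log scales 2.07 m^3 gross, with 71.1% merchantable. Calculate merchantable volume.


Formula: MV = V_total * (merchantable_pct / 100)
Merchantable fraction = 71.1% / 100 = 0.711
MV = 2.07 m^3 * 0.711 = 1.472 m^3

1.472


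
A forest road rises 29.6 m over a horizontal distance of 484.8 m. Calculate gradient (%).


Formula: Gradient = rise / run * 100
Gradient = 29.6 / 484.8 * 100 = 6.1%

6.1


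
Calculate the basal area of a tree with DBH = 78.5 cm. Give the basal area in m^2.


Formula: BA = pi * (DBH/2)^2 / 10000  (cm^2 to m^2)
Radius = DBH/2 = 78.5/2 = 39.25 cm
BA = pi * 39.25^2 / 10000
   = 4839.8198 cm^2 / 10000
   = 0.484 m^2

0.484


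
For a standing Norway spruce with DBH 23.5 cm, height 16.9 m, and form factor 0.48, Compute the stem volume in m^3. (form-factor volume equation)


Formula: V = pi * (DBH/200)^2 * H * ff
Radius = DBH/200 = 23.5/200 = 0.1175 m
Radius^2 = 0.1175^2 = 0.01380625 m^2
V = pi * 0.01380625 * 16.9 * 0.48
V = 0.352 m^3

0.352
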